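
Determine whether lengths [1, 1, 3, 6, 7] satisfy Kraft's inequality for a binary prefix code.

Kraft inequality: Σ 2^(-l_i) ≤ 1 for prefix-free code
Calculating: 2^(-1) + 2^(-1) + 2^(-3) + 2^(-6) + 2^(-7)
= 0.5 + 0.5 + 0.125 + 0.015625 + 0.0078125
= 1.1484
Since 1.1484 > 1, prefix-free code does not exist


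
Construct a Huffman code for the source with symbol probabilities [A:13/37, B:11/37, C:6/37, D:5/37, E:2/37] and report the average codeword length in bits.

Huffman tree construction:
Combine smallest probabilities repeatedly
Resulting codes:
  A: 11 (length 2)
  B: 10 (length 2)
  C: 00 (length 2)
  D: 011 (length 3)
  E: 010 (length 3)
Average length = Σ p(s) × length(s) = 2.1892 bits


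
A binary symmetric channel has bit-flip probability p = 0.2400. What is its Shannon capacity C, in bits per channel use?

For BSC with error probability p:
C = 1 - H(p) where H(p) is binary entropy
H(0.2400) = -0.2400 × log₂(0.2400) - 0.7600 × log₂(0.7600)
H(p) = 0.7950
C = 1 - 0.7950 = 0.2050 bits/use


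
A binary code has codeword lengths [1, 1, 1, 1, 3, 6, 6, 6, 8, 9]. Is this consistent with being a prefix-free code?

Kraft inequality: Σ 2^(-l_i) ≤ 1 for prefix-free code
Calculating: 2^(-1) + 2^(-1) + 2^(-1) + 2^(-1) + 2^(-3) + 2^(-6) + 2^(-6) + 2^(-6) + 2^(-8) + 2^(-9)
= 0.5 + 0.5 + 0.5 + 0.5 + 0.125 + 0.015625 + 0.015625 + 0.015625 + 0.00390625 + 0.001953125
= 2.1777
Since 2.1777 > 1, prefix-free code does not exist


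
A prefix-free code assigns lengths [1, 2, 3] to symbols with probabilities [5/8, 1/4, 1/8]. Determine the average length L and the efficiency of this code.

Average length L = Σ p_i × l_i = 1.5000 bits
Entropy H = 1.2988 bits
Efficiency η = H/L × 100% = 86.59%


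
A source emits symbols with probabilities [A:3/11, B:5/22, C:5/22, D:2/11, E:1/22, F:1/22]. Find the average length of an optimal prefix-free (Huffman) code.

Huffman tree construction:
Combine smallest probabilities repeatedly
Resulting codes:
  A: 10 (length 2)
  B: 00 (length 2)
  C: 01 (length 2)
  D: 111 (length 3)
  E: 1100 (length 4)
  F: 1101 (length 4)
Average length = Σ p(s) × length(s) = 2.3636 bits


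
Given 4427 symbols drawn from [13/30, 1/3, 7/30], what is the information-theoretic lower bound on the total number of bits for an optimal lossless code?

Entropy H = 1.5410 bits/symbol
Minimum bits = H × n = 1.5410 × 4427
= 6822.04 bits


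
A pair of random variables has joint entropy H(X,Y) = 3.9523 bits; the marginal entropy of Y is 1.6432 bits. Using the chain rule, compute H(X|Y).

Chain rule: H(X,Y) = H(X|Y) + H(Y)
H(X|Y) = H(X,Y) - H(Y) = 3.9523 - 1.6432 = 2.3091 bits


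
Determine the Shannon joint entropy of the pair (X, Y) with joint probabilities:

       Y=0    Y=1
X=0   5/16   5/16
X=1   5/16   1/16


H(X,Y) = -Σ p(x,y) log₂ p(x,y)
  p(0,0)=5/16: -0.3125 × log₂(0.3125) = 0.5244
  p(0,1)=5/16: -0.3125 × log₂(0.3125) = 0.5244
  p(1,0)=5/16: -0.3125 × log₂(0.3125) = 0.5244
  p(1,1)=1/16: -0.0625 × log₂(0.0625) = 0.2500
H(X,Y) = 1.8232 bits


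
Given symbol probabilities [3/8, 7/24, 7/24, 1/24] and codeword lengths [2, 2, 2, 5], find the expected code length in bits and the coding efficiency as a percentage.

Average length L = Σ p_i × l_i = 2.1250 bits
Entropy H = 1.7586 bits
Efficiency η = H/L × 100% = 82.76%


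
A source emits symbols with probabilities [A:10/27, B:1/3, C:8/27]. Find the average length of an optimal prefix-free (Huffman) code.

Huffman tree construction:
Combine smallest probabilities repeatedly
Resulting codes:
  A: 0 (length 1)
  B: 11 (length 2)
  C: 10 (length 2)
Average length = Σ p(s) × length(s) = 1.6296 bits


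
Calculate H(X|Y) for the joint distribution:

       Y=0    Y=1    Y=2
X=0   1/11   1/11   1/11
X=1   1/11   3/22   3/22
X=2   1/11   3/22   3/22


H(X|Y) = Σ_y p(y) H(X|Y=y)
  p(Y=0) = 3/11, H(X|Y=0) = 1.5850
  p(Y=1) = 4/11, H(X|Y=1) = 1.5613
  p(Y=2) = 4/11, H(X|Y=2) = 1.5613
H(X|Y) = 0.2727×1.5850 + 0.3636×1.5613 + 0.3636×1.5613 = 1.5677 bits


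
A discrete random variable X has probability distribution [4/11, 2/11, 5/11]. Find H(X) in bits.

H(X) = -Σ p(x) log₂ p(x)
  -4/11 × log₂(4/11) = 0.5307
  -2/11 × log₂(2/11) = 0.4472
  -5/11 × log₂(5/11) = 0.5170
H(X) = 1.4949 bits


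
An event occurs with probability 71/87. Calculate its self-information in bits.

Information content I(x) = -log₂(p(x))
I = -log₂(71/87) = -log₂(0.8161)
I = 0.2932 bits


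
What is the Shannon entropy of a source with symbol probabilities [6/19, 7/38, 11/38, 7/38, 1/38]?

H(X) = -Σ p(x) log₂ p(x)
  -6/19 × log₂(6/19) = 0.5251
  -7/38 × log₂(7/38) = 0.4496
  -11/38 × log₂(11/38) = 0.5177
  -7/38 × log₂(7/38) = 0.4496
  -1/38 × log₂(1/38) = 0.1381
H(X) = 2.0801 bits


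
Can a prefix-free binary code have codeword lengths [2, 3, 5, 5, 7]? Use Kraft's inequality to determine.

Kraft inequality: Σ 2^(-l_i) ≤ 1 for prefix-free code
Calculating: 2^(-2) + 2^(-3) + 2^(-5) + 2^(-5) + 2^(-7)
= 0.25 + 0.125 + 0.03125 + 0.03125 + 0.0078125
= 0.4453
Since 0.4453 ≤ 1, prefix-free code exists


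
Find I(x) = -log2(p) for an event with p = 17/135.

Information content I(x) = -log₂(p(x))
I = -log₂(17/135) = -log₂(0.1259)
I = 2.9894 bits


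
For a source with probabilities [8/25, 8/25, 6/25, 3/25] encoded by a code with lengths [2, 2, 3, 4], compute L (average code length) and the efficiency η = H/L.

Average length L = Σ p_i × l_i = 2.4800 bits
Entropy H = 1.9133 bits
Efficiency η = H/L × 100% = 77.15%


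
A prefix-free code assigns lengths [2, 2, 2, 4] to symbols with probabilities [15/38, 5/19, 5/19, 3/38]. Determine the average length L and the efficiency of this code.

Average length L = Σ p_i × l_i = 2.1579 bits
Entropy H = 1.8322 bits
Efficiency η = H/L × 100% = 84.91%


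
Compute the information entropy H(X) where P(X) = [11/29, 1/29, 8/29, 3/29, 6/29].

H(X) = -Σ p(x) log₂ p(x)
  -11/29 × log₂(11/29) = 0.5305
  -1/29 × log₂(1/29) = 0.1675
  -8/29 × log₂(8/29) = 0.5125
  -3/29 × log₂(3/29) = 0.3386
  -6/29 × log₂(6/29) = 0.4703
H(X) = 2.0194 bits


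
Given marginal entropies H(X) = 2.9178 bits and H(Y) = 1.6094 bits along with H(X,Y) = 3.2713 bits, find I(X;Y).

I(X;Y) = H(X) + H(Y) - H(X,Y)
I(X;Y) = 2.9178 + 1.6094 - 3.2713 = 1.2559 bits


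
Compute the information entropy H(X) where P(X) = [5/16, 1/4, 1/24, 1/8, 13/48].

H(X) = -Σ p(x) log₂ p(x)
  -5/16 × log₂(5/16) = 0.5244
  -1/4 × log₂(1/4) = 0.5000
  -1/24 × log₂(1/24) = 0.1910
  -1/8 × log₂(1/8) = 0.3750
  -13/48 × log₂(13/48) = 0.5104
H(X) = 2.1008 bits


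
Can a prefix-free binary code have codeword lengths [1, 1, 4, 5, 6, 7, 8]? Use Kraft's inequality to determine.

Kraft inequality: Σ 2^(-l_i) ≤ 1 for prefix-free code
Calculating: 2^(-1) + 2^(-1) + 2^(-4) + 2^(-5) + 2^(-6) + 2^(-7) + 2^(-8)
= 0.5 + 0.5 + 0.0625 + 0.03125 + 0.015625 + 0.0078125 + 0.00390625
= 1.1211
Since 1.1211 > 1, prefix-free code does not exist


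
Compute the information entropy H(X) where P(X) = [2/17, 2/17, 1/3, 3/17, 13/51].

H(X) = -Σ p(x) log₂ p(x)
  -2/17 × log₂(2/17) = 0.3632
  -2/17 × log₂(2/17) = 0.3632
  -1/3 × log₂(1/3) = 0.5283
  -3/17 × log₂(3/17) = 0.4416
  -13/51 × log₂(13/51) = 0.5027
H(X) = 2.1991 bits


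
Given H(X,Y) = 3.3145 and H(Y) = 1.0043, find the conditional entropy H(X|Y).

Chain rule: H(X,Y) = H(X|Y) + H(Y)
H(X|Y) = H(X,Y) - H(Y) = 3.3145 - 1.0043 = 2.3102 bits


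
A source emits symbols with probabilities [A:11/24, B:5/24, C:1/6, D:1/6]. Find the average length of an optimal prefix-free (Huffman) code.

Huffman tree construction:
Combine smallest probabilities repeatedly
Resulting codes:
  A: 0 (length 1)
  B: 10 (length 2)
  C: 110 (length 3)
  D: 111 (length 3)
Average length = Σ p(s) × length(s) = 1.8750 bits


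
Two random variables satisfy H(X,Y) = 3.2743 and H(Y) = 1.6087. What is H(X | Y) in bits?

Chain rule: H(X,Y) = H(X|Y) + H(Y)
H(X|Y) = H(X,Y) - H(Y) = 3.2743 - 1.6087 = 1.6656 bits


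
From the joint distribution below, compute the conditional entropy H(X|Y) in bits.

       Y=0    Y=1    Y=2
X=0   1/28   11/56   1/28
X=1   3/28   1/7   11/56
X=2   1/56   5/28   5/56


H(X|Y) = Σ_y p(y) H(X|Y=y)
  p(Y=0) = 9/56, H(X|Y=0) = 1.2244
  p(Y=1) = 29/56, H(X|Y=1) = 1.5727
  p(Y=2) = 9/28, H(X|Y=2) = 1.2997
H(X|Y) = 0.1607×1.2244 + 0.5179×1.5727 + 0.3214×1.2997 = 1.4290 bits


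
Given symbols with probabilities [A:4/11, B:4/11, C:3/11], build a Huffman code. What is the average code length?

Huffman tree construction:
Combine smallest probabilities repeatedly
Resulting codes:
  A: 11 (length 2)
  B: 0 (length 1)
  C: 10 (length 2)
Average length = Σ p(s) × length(s) = 1.6364 bits


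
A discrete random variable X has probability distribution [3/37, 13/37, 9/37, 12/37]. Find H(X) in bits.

H(X) = -Σ p(x) log₂ p(x)
  -3/37 × log₂(3/37) = 0.2939
  -13/37 × log₂(13/37) = 0.5302
  -9/37 × log₂(9/37) = 0.4961
  -12/37 × log₂(12/37) = 0.5269
H(X) = 1.8470 bits


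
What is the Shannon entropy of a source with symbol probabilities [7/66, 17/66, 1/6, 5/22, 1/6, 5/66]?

H(X) = -Σ p(x) log₂ p(x)
  -7/66 × log₂(7/66) = 0.3433
  -17/66 × log₂(17/66) = 0.5041
  -1/6 × log₂(1/6) = 0.4308
  -5/22 × log₂(5/22) = 0.4858
  -1/6 × log₂(1/6) = 0.4308
  -5/66 × log₂(5/66) = 0.2820
H(X) = 2.4768 bits


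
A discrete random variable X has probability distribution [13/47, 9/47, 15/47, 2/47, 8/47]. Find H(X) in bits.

H(X) = -Σ p(x) log₂ p(x)
  -13/47 × log₂(13/47) = 0.5128
  -9/47 × log₂(9/47) = 0.4566
  -15/47 × log₂(15/47) = 0.5259
  -2/47 × log₂(2/47) = 0.1938
  -8/47 × log₂(8/47) = 0.4348
H(X) = 2.1240 bits


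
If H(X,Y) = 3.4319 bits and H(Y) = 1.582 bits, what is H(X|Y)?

Chain rule: H(X,Y) = H(X|Y) + H(Y)
H(X|Y) = H(X,Y) - H(Y) = 3.4319 - 1.582 = 1.8499 bits


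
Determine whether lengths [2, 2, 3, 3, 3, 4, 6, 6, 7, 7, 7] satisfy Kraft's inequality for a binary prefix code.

Kraft inequality: Σ 2^(-l_i) ≤ 1 for prefix-free code
Calculating: 2^(-2) + 2^(-2) + 2^(-3) + 2^(-3) + 2^(-3) + 2^(-4) + 2^(-6) + 2^(-6) + 2^(-7) + 2^(-7) + 2^(-7)
= 0.25 + 0.25 + 0.125 + 0.125 + 0.125 + 0.0625 + 0.015625 + 0.015625 + 0.0078125 + 0.0078125 + 0.0078125
= 0.9922
Since 0.9922 ≤ 1, prefix-free code exists


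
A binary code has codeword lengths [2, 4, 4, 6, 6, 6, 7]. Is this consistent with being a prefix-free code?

Kraft inequality: Σ 2^(-l_i) ≤ 1 for prefix-free code
Calculating: 2^(-2) + 2^(-4) + 2^(-4) + 2^(-6) + 2^(-6) + 2^(-6) + 2^(-7)
= 0.25 + 0.0625 + 0.0625 + 0.015625 + 0.015625 + 0.015625 + 0.0078125
= 0.4297
Since 0.4297 ≤ 1, prefix-free code exists


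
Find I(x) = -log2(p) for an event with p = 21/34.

Information content I(x) = -log₂(p(x))
I = -log₂(21/34) = -log₂(0.6176)
I = 0.6951 bits


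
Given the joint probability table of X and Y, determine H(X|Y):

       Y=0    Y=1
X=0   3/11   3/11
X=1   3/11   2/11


H(X|Y) = Σ_y p(y) H(X|Y=y)
  p(Y=0) = 6/11, H(X|Y=0) = 1.0000
  p(Y=1) = 5/11, H(X|Y=1) = 0.9710
H(X|Y) = 0.5455×1.0000 + 0.4545×0.9710 = 0.9868 bits


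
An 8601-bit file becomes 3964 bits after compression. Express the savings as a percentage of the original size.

Space savings = (1 - Compressed/Original) × 100%
= (1 - 3964/8601) × 100%
= 53.91%


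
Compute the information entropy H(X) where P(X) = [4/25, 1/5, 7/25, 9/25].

H(X) = -Σ p(x) log₂ p(x)
  -4/25 × log₂(4/25) = 0.4230
  -1/5 × log₂(1/5) = 0.4644
  -7/25 × log₂(7/25) = 0.5142
  -9/25 × log₂(9/25) = 0.5306
H(X) = 1.9322 bits


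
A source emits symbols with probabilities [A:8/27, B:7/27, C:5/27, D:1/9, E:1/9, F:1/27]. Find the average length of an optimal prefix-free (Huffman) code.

Huffman tree construction:
Combine smallest probabilities repeatedly
Resulting codes:
  A: 11 (length 2)
  B: 01 (length 2)
  C: 00 (length 2)
  D: 1011 (length 4)
  E: 100 (length 3)
  F: 1010 (length 4)
Average length = Σ p(s) × length(s) = 2.4074 bits


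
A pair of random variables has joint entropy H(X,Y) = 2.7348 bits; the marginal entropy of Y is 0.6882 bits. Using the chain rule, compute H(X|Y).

Chain rule: H(X,Y) = H(X|Y) + H(Y)
H(X|Y) = H(X,Y) - H(Y) = 2.7348 - 0.6882 = 2.0466 bits


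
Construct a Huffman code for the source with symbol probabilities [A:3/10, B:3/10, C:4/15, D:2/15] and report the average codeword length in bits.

Huffman tree construction:
Combine smallest probabilities repeatedly
Resulting codes:
  A: 10 (length 2)
  B: 11 (length 2)
  C: 01 (length 2)
  D: 00 (length 2)
Average length = Σ p(s) × length(s) = 2.0000 bits


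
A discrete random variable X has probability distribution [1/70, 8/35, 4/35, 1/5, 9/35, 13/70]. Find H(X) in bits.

H(X) = -Σ p(x) log₂ p(x)
  -1/70 × log₂(1/70) = 0.0876
  -8/35 × log₂(8/35) = 0.4867
  -4/35 × log₂(4/35) = 0.3576
  -1/5 × log₂(1/5) = 0.4644
  -9/35 × log₂(9/35) = 0.5038
  -13/70 × log₂(13/70) = 0.4511
H(X) = 2.3512 bits


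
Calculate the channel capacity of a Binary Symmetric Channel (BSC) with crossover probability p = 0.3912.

For BSC with error probability p:
C = 1 - H(p) where H(p) is binary entropy
H(0.3912) = -0.3912 × log₂(0.3912) - 0.6088 × log₂(0.6088)
H(p) = 0.9656
C = 1 - 0.9656 = 0.0344 bits/use


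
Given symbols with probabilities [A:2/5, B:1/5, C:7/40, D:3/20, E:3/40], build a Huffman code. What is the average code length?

Huffman tree construction:
Combine smallest probabilities repeatedly
Resulting codes:
  A: 0 (length 1)
  B: 111 (length 3)
  C: 110 (length 3)
  D: 101 (length 3)
  E: 100 (length 3)
Average length = Σ p(s) × length(s) = 2.2000 bits


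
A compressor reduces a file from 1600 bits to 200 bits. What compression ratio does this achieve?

Compression ratio = Original / Compressed
= 1600 / 200 = 8.00:1


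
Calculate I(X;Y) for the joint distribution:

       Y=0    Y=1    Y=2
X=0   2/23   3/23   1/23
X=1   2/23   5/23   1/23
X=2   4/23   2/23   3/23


H(X) = 1.5653, H(Y) = 1.5310, H(X,Y) = 2.9966
I(X;Y) = H(X) + H(Y) - H(X,Y) = 0.0997 bits


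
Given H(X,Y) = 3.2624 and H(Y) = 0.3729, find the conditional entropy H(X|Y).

Chain rule: H(X,Y) = H(X|Y) + H(Y)
H(X|Y) = H(X,Y) - H(Y) = 3.2624 - 0.3729 = 2.8895 bits


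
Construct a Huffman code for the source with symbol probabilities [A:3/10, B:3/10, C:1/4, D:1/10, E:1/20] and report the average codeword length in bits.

Huffman tree construction:
Combine smallest probabilities repeatedly
Resulting codes:
  A: 10 (length 2)
  B: 11 (length 2)
  C: 01 (length 2)
  D: 001 (length 3)
  E: 000 (length 3)
Average length = Σ p(s) × length(s) = 2.1500 bits


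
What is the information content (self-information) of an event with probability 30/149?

Information content I(x) = -log₂(p(x))
I = -log₂(30/149) = -log₂(0.2013)
I = 2.3123 bits


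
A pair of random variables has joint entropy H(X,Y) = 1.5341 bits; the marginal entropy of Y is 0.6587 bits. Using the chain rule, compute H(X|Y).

Chain rule: H(X,Y) = H(X|Y) + H(Y)
H(X|Y) = H(X,Y) - H(Y) = 1.5341 - 0.6587 = 0.8754 bits


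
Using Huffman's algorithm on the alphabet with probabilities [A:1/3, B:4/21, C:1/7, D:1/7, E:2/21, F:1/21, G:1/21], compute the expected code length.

Huffman tree construction:
Combine smallest probabilities repeatedly
Resulting codes:
  A: 11 (length 2)
  B: 00 (length 2)
  C: 100 (length 3)
  D: 101 (length 3)
  E: 010 (length 3)
  F: 0110 (length 4)
  G: 0111 (length 4)
Average length = Σ p(s) × length(s) = 2.5714 bits


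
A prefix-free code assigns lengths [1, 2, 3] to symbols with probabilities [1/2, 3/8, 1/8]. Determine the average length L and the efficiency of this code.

Average length L = Σ p_i × l_i = 1.6250 bits
Entropy H = 1.4056 bits
Efficiency η = H/L × 100% = 86.50%


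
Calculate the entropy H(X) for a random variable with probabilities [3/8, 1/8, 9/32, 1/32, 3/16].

H(X) = -Σ p(x) log₂ p(x)
  -3/8 × log₂(3/8) = 0.5306
  -1/8 × log₂(1/8) = 0.3750
  -9/32 × log₂(9/32) = 0.5147
  -1/32 × log₂(1/32) = 0.1562
  -3/16 × log₂(3/16) = 0.4528
H(X) = 2.0294 bits


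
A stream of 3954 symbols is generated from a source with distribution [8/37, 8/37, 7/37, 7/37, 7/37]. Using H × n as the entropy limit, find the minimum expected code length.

Entropy H = 2.3188 bits/symbol
Minimum bits = H × n = 2.3188 × 3954
= 9168.51 bits


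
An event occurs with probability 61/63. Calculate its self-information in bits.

Information content I(x) = -log₂(p(x))
I = -log₂(61/63) = -log₂(0.9683)
I = 0.0465 bits


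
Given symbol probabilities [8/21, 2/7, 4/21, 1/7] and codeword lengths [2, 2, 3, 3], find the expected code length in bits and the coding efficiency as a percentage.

Average length L = Σ p_i × l_i = 2.3333 bits
Entropy H = 1.9035 bits
Efficiency η = H/L × 100% = 81.58%


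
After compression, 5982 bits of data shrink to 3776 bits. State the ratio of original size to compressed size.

Compression ratio = Original / Compressed
= 5982 / 3776 = 1.58:1


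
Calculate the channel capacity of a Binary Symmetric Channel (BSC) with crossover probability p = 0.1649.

For BSC with error probability p:
C = 1 - H(p) where H(p) is binary entropy
H(0.1649) = -0.1649 × log₂(0.1649) - 0.8351 × log₂(0.8351)
H(p) = 0.6459
C = 1 - 0.6459 = 0.3541 bits/use


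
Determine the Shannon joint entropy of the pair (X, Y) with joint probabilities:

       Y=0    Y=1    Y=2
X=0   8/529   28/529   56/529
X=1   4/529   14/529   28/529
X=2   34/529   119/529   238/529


H(X,Y) = -Σ p(x,y) log₂ p(x,y)
  p(0,0)=8/529: -0.0151 × log₂(0.0151) = 0.0914
  p(0,1)=28/529: -0.0529 × log₂(0.0529) = 0.2244
  p(0,2)=56/529: -0.1059 × log₂(0.1059) = 0.3430
  p(1,0)=4/529: -0.0076 × log₂(0.0076) = 0.0533
  p(1,1)=14/529: -0.0265 × log₂(0.0265) = 0.1387
  p(1,2)=28/529: -0.0529 × log₂(0.0529) = 0.2244
  p(2,0)=34/529: -0.0643 × log₂(0.0643) = 0.2545
  p(2,1)=119/529: -0.2250 × log₂(0.2250) = 0.4842
  p(2,2)=238/529: -0.4499 × log₂(0.4499) = 0.5184
H(X,Y) = 2.3323 bits


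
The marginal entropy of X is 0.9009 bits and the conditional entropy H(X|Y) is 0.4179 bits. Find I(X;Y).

I(X;Y) = H(X) - H(X|Y)
I(X;Y) = 0.9009 - 0.4179 = 0.483 bits


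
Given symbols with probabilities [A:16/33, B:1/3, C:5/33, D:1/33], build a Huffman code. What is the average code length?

Huffman tree construction:
Combine smallest probabilities repeatedly
Resulting codes:
  A: 0 (length 1)
  B: 11 (length 2)
  C: 101 (length 3)
  D: 100 (length 3)
Average length = Σ p(s) × length(s) = 1.6970 bits


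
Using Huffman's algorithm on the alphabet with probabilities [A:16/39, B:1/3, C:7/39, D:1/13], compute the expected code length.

Huffman tree construction:
Combine smallest probabilities repeatedly
Resulting codes:
  A: 0 (length 1)
  B: 11 (length 2)
  C: 101 (length 3)
  D: 100 (length 3)
Average length = Σ p(s) × length(s) = 1.8462 bits


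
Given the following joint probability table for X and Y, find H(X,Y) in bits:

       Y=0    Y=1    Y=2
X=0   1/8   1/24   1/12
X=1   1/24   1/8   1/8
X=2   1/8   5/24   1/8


H(X,Y) = -Σ p(x,y) log₂ p(x,y)
  p(0,0)=1/8: -0.1250 × log₂(0.1250) = 0.3750
  p(0,1)=1/24: -0.0417 × log₂(0.0417) = 0.1910
  p(0,2)=1/12: -0.0833 × log₂(0.0833) = 0.2987
  p(1,0)=1/24: -0.0417 × log₂(0.0417) = 0.1910
  p(1,1)=1/8: -0.1250 × log₂(0.1250) = 0.3750
  p(1,2)=1/8: -0.1250 × log₂(0.1250) = 0.3750
  p(2,0)=1/8: -0.1250 × log₂(0.1250) = 0.3750
  p(2,1)=5/24: -0.2083 × log₂(0.2083) = 0.4715
  p(2,2)=1/8: -0.1250 × log₂(0.1250) = 0.3750
H(X,Y) = 3.0273 bits


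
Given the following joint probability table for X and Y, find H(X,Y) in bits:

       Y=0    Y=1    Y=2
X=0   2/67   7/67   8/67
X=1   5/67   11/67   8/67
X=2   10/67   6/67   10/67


H(X,Y) = -Σ p(x,y) log₂ p(x,y)
  p(0,0)=2/67: -0.0299 × log₂(0.0299) = 0.1512
  p(0,1)=7/67: -0.1045 × log₂(0.1045) = 0.3405
  p(0,2)=8/67: -0.1194 × log₂(0.1194) = 0.3661
  p(1,0)=5/67: -0.0746 × log₂(0.0746) = 0.2794
  p(1,1)=11/67: -0.1642 × log₂(0.1642) = 0.4280
  p(1,2)=8/67: -0.1194 × log₂(0.1194) = 0.3661
  p(2,0)=10/67: -0.1493 × log₂(0.1493) = 0.4096
  p(2,1)=6/67: -0.0896 × log₂(0.0896) = 0.3117
  p(2,2)=10/67: -0.1493 × log₂(0.1493) = 0.4096
H(X,Y) = 3.0622 bits


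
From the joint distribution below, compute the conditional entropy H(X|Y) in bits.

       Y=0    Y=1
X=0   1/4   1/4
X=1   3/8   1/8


H(X|Y) = Σ_y p(y) H(X|Y=y)
  p(Y=0) = 5/8, H(X|Y=0) = 0.9710
  p(Y=1) = 3/8, H(X|Y=1) = 0.9183
H(X|Y) = 0.6250×0.9710 + 0.3750×0.9183 = 0.9512 bits


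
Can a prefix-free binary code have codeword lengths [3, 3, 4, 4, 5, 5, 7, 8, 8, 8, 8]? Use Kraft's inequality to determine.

Kraft inequality: Σ 2^(-l_i) ≤ 1 for prefix-free code
Calculating: 2^(-3) + 2^(-3) + 2^(-4) + 2^(-4) + 2^(-5) + 2^(-5) + 2^(-7) + 2^(-8) + 2^(-8) + 2^(-8) + 2^(-8)
= 0.125 + 0.125 + 0.0625 + 0.0625 + 0.03125 + 0.03125 + 0.0078125 + 0.00390625 + 0.00390625 + 0.00390625 + 0.00390625
= 0.4609
Since 0.4609 ≤ 1, prefix-free code exists


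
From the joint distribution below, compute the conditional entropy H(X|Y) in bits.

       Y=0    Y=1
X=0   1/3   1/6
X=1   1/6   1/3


H(X|Y) = Σ_y p(y) H(X|Y=y)
  p(Y=0) = 1/2, H(X|Y=0) = 0.9183
  p(Y=1) = 1/2, H(X|Y=1) = 0.9183
H(X|Y) = 0.5000×0.9183 + 0.5000×0.9183 = 0.9183 bits


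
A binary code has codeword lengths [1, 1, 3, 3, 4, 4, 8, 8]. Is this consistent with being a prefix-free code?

Kraft inequality: Σ 2^(-l_i) ≤ 1 for prefix-free code
Calculating: 2^(-1) + 2^(-1) + 2^(-3) + 2^(-3) + 2^(-4) + 2^(-4) + 2^(-8) + 2^(-8)
= 0.5 + 0.5 + 0.125 + 0.125 + 0.0625 + 0.0625 + 0.00390625 + 0.00390625
= 1.3828
Since 1.3828 > 1, prefix-free code does not exist


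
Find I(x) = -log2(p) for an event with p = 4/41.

Information content I(x) = -log₂(p(x))
I = -log₂(4/41) = -log₂(0.0976)
I = 3.3576 bits


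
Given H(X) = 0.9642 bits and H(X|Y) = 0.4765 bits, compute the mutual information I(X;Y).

I(X;Y) = H(X) - H(X|Y)
I(X;Y) = 0.9642 - 0.4765 = 0.4877 bits


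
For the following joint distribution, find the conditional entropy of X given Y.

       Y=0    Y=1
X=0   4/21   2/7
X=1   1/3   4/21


H(X|Y) = Σ_y p(y) H(X|Y=y)
  p(Y=0) = 11/21, H(X|Y=0) = 0.9457
  p(Y=1) = 10/21, H(X|Y=1) = 0.9710
H(X|Y) = 0.5238×0.9457 + 0.4762×0.9710 = 0.9577 bits


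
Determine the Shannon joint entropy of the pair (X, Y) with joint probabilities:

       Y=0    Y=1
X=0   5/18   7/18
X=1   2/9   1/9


H(X,Y) = -Σ p(x,y) log₂ p(x,y)
  p(0,0)=5/18: -0.2778 × log₂(0.2778) = 0.5133
  p(0,1)=7/18: -0.3889 × log₂(0.3889) = 0.5299
  p(1,0)=2/9: -0.2222 × log₂(0.2222) = 0.4822
  p(1,1)=1/9: -0.1111 × log₂(0.1111) = 0.3522
H(X,Y) = 1.8776 bits


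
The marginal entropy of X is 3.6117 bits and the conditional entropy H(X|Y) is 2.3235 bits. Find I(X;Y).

I(X;Y) = H(X) - H(X|Y)
I(X;Y) = 3.6117 - 2.3235 = 1.2882 bits


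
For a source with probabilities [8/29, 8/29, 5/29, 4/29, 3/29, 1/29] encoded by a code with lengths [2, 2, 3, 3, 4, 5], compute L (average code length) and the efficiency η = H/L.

Average length L = Σ p_i × l_i = 2.6207 bits
Entropy H = 2.3627 bits
Efficiency η = H/L × 100% = 90.15%


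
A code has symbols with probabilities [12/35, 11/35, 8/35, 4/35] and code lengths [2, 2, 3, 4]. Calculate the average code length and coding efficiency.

Average length L = Σ p_i × l_i = 2.4571 bits
Entropy H = 1.8986 bits
Efficiency η = H/L × 100% = 77.27%


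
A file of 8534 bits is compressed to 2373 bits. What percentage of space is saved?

Space savings = (1 - Compressed/Original) × 100%
= (1 - 2373/8534) × 100%
= 72.19%


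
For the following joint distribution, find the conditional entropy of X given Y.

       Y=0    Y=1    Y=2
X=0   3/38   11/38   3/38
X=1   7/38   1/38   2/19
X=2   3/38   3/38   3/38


H(X|Y) = Σ_y p(y) H(X|Y=y)
  p(Y=0) = 13/38, H(X|Y=0) = 1.4573
  p(Y=1) = 15/38, H(X|Y=1) = 1.0530
  p(Y=2) = 5/19, H(X|Y=2) = 1.5710
H(X|Y) = 0.3421×1.4573 + 0.3947×1.0530 + 0.2632×1.5710 = 1.3276 bits


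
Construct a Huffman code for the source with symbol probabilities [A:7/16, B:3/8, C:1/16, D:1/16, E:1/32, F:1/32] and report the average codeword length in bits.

Huffman tree construction:
Combine smallest probabilities repeatedly
Resulting codes:
  A: 0 (length 1)
  B: 11 (length 2)
  C: 1010 (length 4)
  D: 1011 (length 4)
  E: 1000 (length 4)
  F: 1001 (length 4)
Average length = Σ p(s) × length(s) = 1.9375 bits


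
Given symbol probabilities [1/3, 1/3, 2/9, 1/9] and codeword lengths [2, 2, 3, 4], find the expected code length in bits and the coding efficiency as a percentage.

Average length L = Σ p_i × l_i = 2.4444 bits
Entropy H = 1.8911 bits
Efficiency η = H/L × 100% = 77.36%


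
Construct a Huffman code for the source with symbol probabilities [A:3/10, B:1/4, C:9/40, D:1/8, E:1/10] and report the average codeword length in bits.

Huffman tree construction:
Combine smallest probabilities repeatedly
Resulting codes:
  A: 11 (length 2)
  B: 10 (length 2)
  C: 00 (length 2)
  D: 011 (length 3)
  E: 010 (length 3)
Average length = Σ p(s) × length(s) = 2.2250 bits


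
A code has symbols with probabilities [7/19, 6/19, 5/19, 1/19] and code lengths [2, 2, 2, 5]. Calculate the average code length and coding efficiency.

Average length L = Σ p_i × l_i = 2.1579 bits
Entropy H = 1.7863 bits
Efficiency η = H/L × 100% = 82.78%


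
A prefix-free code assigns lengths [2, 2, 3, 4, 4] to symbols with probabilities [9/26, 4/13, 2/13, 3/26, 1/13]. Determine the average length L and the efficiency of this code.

Average length L = Σ p_i × l_i = 2.5385 bits
Entropy H = 2.1126 bits
Efficiency η = H/L × 100% = 83.22%


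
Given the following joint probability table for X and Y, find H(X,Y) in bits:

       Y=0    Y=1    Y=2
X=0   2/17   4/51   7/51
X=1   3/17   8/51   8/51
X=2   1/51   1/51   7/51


H(X,Y) = -Σ p(x,y) log₂ p(x,y)
  p(0,0)=2/17: -0.1176 × log₂(0.1176) = 0.3632
  p(0,1)=4/51: -0.0784 × log₂(0.0784) = 0.2880
  p(0,2)=7/51: -0.1373 × log₂(0.1373) = 0.3932
  p(1,0)=3/17: -0.1765 × log₂(0.1765) = 0.4416
  p(1,1)=8/51: -0.1569 × log₂(0.1569) = 0.4192
  p(1,2)=8/51: -0.1569 × log₂(0.1569) = 0.4192
  p(2,0)=1/51: -0.0196 × log₂(0.0196) = 0.1112
  p(2,1)=1/51: -0.0196 × log₂(0.0196) = 0.1112
  p(2,2)=7/51: -0.1373 × log₂(0.1373) = 0.3932
H(X,Y) = 2.9402 bits


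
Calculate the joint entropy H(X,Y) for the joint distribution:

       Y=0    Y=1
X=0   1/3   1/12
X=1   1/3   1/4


H(X,Y) = -Σ p(x,y) log₂ p(x,y)
  p(0,0)=1/3: -0.3333 × log₂(0.3333) = 0.5283
  p(0,1)=1/12: -0.0833 × log₂(0.0833) = 0.2987
  p(1,0)=1/3: -0.3333 × log₂(0.3333) = 0.5283
  p(1,1)=1/4: -0.2500 × log₂(0.2500) = 0.5000
H(X,Y) = 1.8554 bits


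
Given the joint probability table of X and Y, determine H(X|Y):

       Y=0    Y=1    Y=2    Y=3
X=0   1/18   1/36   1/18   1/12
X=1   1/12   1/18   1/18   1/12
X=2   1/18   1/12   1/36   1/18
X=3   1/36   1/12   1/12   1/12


H(X|Y) = Σ_y p(y) H(X|Y=y)
  p(Y=0) = 2/9, H(X|Y=0) = 1.9056
  p(Y=1) = 1/4, H(X|Y=1) = 1.8911
  p(Y=2) = 2/9, H(X|Y=2) = 1.9056
  p(Y=3) = 11/36, H(X|Y=3) = 1.9808
H(X|Y) = 0.2222×1.9056 + 0.2500×1.8911 + 0.2222×1.9056 + 0.3056×1.9808 = 1.9250 bits


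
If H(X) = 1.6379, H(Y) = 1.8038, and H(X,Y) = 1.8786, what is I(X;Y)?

I(X;Y) = H(X) + H(Y) - H(X,Y)
I(X;Y) = 1.6379 + 1.8038 - 1.8786 = 1.5631 bits


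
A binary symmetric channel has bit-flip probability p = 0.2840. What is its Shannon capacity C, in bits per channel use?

For BSC with error probability p:
C = 1 - H(p) where H(p) is binary entropy
H(0.2840) = -0.2840 × log₂(0.2840) - 0.7160 × log₂(0.7160)
H(p) = 0.8608
C = 1 - 0.8608 = 0.1392 bits/use


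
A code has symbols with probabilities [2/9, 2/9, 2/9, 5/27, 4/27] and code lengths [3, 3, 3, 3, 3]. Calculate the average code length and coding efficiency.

Average length L = Σ p_i × l_i = 3.0000 bits
Entropy H = 2.3053 bits
Efficiency η = H/L × 100% = 76.84%


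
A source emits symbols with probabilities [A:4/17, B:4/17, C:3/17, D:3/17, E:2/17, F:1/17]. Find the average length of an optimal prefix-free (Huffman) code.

Huffman tree construction:
Combine smallest probabilities repeatedly
Resulting codes:
  A: 01 (length 2)
  B: 10 (length 2)
  C: 110 (length 3)
  D: 111 (length 3)
  E: 001 (length 3)
  F: 000 (length 3)
Average length = Σ p(s) × length(s) = 2.5294 bits


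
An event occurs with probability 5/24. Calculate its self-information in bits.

Information content I(x) = -log₂(p(x))
I = -log₂(5/24) = -log₂(0.2083)
I = 2.2630 bits


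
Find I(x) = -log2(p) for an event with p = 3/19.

Information content I(x) = -log₂(p(x))
I = -log₂(3/19) = -log₂(0.1579)
I = 2.6630 bits


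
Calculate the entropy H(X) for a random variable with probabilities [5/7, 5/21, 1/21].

H(X) = -Σ p(x) log₂ p(x)
  -5/7 × log₂(5/7) = 0.3467
  -5/21 × log₂(5/21) = 0.4929
  -1/21 × log₂(1/21) = 0.2092
H(X) = 1.0488 bits


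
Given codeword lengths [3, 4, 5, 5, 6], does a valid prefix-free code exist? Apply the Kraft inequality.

Kraft inequality: Σ 2^(-l_i) ≤ 1 for prefix-free code
Calculating: 2^(-3) + 2^(-4) + 2^(-5) + 2^(-5) + 2^(-6)
= 0.125 + 0.0625 + 0.03125 + 0.03125 + 0.015625
= 0.2656
Since 0.2656 ≤ 1, prefix-free code exists


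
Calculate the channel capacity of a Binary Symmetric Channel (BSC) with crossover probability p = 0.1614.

For BSC with error probability p:
C = 1 - H(p) where H(p) is binary entropy
H(0.1614) = -0.1614 × log₂(0.1614) - 0.8386 × log₂(0.8386)
H(p) = 0.6376
C = 1 - 0.6376 = 0.3624 bits/use


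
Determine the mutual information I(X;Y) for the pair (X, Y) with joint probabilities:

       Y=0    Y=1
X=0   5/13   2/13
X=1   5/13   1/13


H(X) = 0.9957, H(Y) = 0.7793, H(X,Y) = 1.7605
I(X;Y) = H(X) + H(Y) - H(X,Y) = 0.0146 bits


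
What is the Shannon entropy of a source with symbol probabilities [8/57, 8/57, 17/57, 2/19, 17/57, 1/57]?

H(X) = -Σ p(x) log₂ p(x)
  -8/57 × log₂(8/57) = 0.3976
  -8/57 × log₂(8/57) = 0.3976
  -17/57 × log₂(17/57) = 0.5206
  -2/19 × log₂(2/19) = 0.3419
  -17/57 × log₂(17/57) = 0.5206
  -1/57 × log₂(1/57) = 0.1023
H(X) = 2.2805 bits


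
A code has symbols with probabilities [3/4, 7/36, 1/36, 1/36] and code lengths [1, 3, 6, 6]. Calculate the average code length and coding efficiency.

Average length L = Σ p_i × l_i = 1.6667 bits
Entropy H = 1.0579 bits
Efficiency η = H/L × 100% = 63.47%


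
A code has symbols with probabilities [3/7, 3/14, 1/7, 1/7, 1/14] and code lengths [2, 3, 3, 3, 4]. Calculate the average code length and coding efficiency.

Average length L = Σ p_i × l_i = 2.6429 bits
Entropy H = 2.0742 bits
Efficiency η = H/L × 100% = 78.48%


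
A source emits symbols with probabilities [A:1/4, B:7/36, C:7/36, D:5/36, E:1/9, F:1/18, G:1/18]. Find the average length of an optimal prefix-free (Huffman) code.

Huffman tree construction:
Combine smallest probabilities repeatedly
Resulting codes:
  A: 10 (length 2)
  B: 111 (length 3)
  C: 00 (length 2)
  D: 110 (length 3)
  E: 010 (length 3)
  F: 0110 (length 4)
  G: 0111 (length 4)
Average length = Σ p(s) × length(s) = 2.6667 bits


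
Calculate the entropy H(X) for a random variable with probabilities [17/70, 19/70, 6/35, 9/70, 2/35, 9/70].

H(X) = -Σ p(x) log₂ p(x)
  -17/70 × log₂(17/70) = 0.4959
  -19/70 × log₂(19/70) = 0.5107
  -6/35 × log₂(6/35) = 0.4362
  -9/70 × log₂(9/70) = 0.3805
  -2/35 × log₂(2/35) = 0.2360
  -9/70 × log₂(9/70) = 0.3805
H(X) = 2.4396 bits


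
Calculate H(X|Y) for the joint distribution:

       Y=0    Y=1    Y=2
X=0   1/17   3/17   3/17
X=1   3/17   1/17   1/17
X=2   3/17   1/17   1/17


H(X|Y) = Σ_y p(y) H(X|Y=y)
  p(Y=0) = 7/17, H(X|Y=0) = 1.4488
  p(Y=1) = 5/17, H(X|Y=1) = 1.3710
  p(Y=2) = 5/17, H(X|Y=2) = 1.3710
H(X|Y) = 0.4118×1.4488 + 0.2941×1.3710 + 0.2941×1.3710 = 1.4030 bits


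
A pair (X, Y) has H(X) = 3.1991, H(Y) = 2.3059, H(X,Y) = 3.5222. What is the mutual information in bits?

I(X;Y) = H(X) + H(Y) - H(X,Y)
I(X;Y) = 3.1991 + 2.3059 - 3.5222 = 1.9828 bits


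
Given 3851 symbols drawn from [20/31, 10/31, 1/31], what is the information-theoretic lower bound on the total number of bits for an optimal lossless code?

Entropy H = 1.0943 bits/symbol
Minimum bits = H × n = 1.0943 × 3851
= 4214.02 bits


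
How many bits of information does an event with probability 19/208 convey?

Information content I(x) = -log₂(p(x))
I = -log₂(19/208) = -log₂(0.0913)
I = 3.4525 bits


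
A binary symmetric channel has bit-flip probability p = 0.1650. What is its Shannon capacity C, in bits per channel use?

For BSC with error probability p:
C = 1 - H(p) where H(p) is binary entropy
H(0.1650) = -0.1650 × log₂(0.1650) - 0.8350 × log₂(0.8350)
H(p) = 0.6461
C = 1 - 0.6461 = 0.3539 bits/use


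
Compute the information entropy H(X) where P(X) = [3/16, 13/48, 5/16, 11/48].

H(X) = -Σ p(x) log₂ p(x)
  -3/16 × log₂(3/16) = 0.4528
  -13/48 × log₂(13/48) = 0.5104
  -5/16 × log₂(5/16) = 0.5244
  -11/48 × log₂(11/48) = 0.4871
H(X) = 1.9747 bits


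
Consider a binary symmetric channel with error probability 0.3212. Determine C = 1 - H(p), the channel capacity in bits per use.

For BSC with error probability p:
C = 1 - H(p) where H(p) is binary entropy
H(0.3212) = -0.3212 × log₂(0.3212) - 0.6788 × log₂(0.6788)
H(p) = 0.9057
C = 1 - 0.9057 = 0.0943 bits/use


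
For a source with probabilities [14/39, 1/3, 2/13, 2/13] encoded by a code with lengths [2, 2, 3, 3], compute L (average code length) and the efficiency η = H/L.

Average length L = Σ p_i × l_i = 2.3077 bits
Entropy H = 1.8898 bits
Efficiency η = H/L × 100% = 81.89%


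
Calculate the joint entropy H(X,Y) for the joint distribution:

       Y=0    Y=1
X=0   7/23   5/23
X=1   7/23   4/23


H(X,Y) = -Σ p(x,y) log₂ p(x,y)
  p(0,0)=7/23: -0.3043 × log₂(0.3043) = 0.5223
  p(0,1)=5/23: -0.2174 × log₂(0.2174) = 0.4786
  p(1,0)=7/23: -0.3043 × log₂(0.3043) = 0.5223
  p(1,1)=4/23: -0.1739 × log₂(0.1739) = 0.4389
H(X,Y) = 1.9621 bits


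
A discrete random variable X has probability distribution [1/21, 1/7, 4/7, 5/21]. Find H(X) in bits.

H(X) = -Σ p(x) log₂ p(x)
  -1/21 × log₂(1/21) = 0.2092
  -1/7 × log₂(1/7) = 0.4011
  -4/7 × log₂(4/7) = 0.4613
  -5/21 × log₂(5/21) = 0.4929
H(X) = 1.5645 bits


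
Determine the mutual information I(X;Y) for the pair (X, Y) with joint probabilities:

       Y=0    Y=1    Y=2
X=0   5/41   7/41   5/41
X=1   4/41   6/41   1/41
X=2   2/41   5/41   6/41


H(X) = 1.5613, H(Y) = 1.5495, H(X,Y) = 3.0283
I(X;Y) = H(X) + H(Y) - H(X,Y) = 0.0825 bits


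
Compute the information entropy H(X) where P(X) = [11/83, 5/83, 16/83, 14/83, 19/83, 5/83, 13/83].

H(X) = -Σ p(x) log₂ p(x)
  -11/83 × log₂(11/83) = 0.3864
  -5/83 × log₂(5/83) = 0.2442
  -16/83 × log₂(16/83) = 0.4578
  -14/83 × log₂(14/83) = 0.4331
  -19/83 × log₂(19/83) = 0.4869
  -5/83 × log₂(5/83) = 0.2442
  -13/83 × log₂(13/83) = 0.4189
H(X) = 2.6715 bits


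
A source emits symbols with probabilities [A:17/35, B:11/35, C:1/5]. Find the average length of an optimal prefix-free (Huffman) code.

Huffman tree construction:
Combine smallest probabilities repeatedly
Resulting codes:
  A: 0 (length 1)
  B: 11 (length 2)
  C: 10 (length 2)
Average length = Σ p(s) × length(s) = 1.5143 bits


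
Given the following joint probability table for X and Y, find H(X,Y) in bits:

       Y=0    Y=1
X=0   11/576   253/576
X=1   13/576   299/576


H(X,Y) = -Σ p(x,y) log₂ p(x,y)
  p(0,0)=11/576: -0.0191 × log₂(0.0191) = 0.1091
  p(0,1)=253/576: -0.4392 × log₂(0.4392) = 0.5213
  p(1,0)=13/576: -0.0226 × log₂(0.0226) = 0.1234
  p(1,1)=299/576: -0.5191 × log₂(0.5191) = 0.4910
H(X,Y) = 1.2449 bits


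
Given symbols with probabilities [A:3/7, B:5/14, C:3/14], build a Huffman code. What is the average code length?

Huffman tree construction:
Combine smallest probabilities repeatedly
Resulting codes:
  A: 0 (length 1)
  B: 11 (length 2)
  C: 10 (length 2)
Average length = Σ p(s) × length(s) = 1.5714 bits


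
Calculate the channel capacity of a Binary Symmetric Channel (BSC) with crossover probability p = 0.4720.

For BSC with error probability p:
C = 1 - H(p) where H(p) is binary entropy
H(0.4720) = -0.4720 × log₂(0.4720) - 0.5280 × log₂(0.5280)
H(p) = 0.9977
C = 1 - 0.9977 = 0.0023 bits/use


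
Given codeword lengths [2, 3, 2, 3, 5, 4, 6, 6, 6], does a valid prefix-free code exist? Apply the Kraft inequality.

Kraft inequality: Σ 2^(-l_i) ≤ 1 for prefix-free code
Calculating: 2^(-2) + 2^(-3) + 2^(-2) + 2^(-3) + 2^(-5) + 2^(-4) + 2^(-6) + 2^(-6) + 2^(-6)
= 0.25 + 0.125 + 0.25 + 0.125 + 0.03125 + 0.0625 + 0.015625 + 0.015625 + 0.015625
= 0.8906
Since 0.8906 ≤ 1, prefix-free code exists


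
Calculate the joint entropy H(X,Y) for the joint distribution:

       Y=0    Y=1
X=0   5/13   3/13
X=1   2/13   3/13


H(X,Y) = -Σ p(x,y) log₂ p(x,y)
  p(0,0)=5/13: -0.3846 × log₂(0.3846) = 0.5302
  p(0,1)=3/13: -0.2308 × log₂(0.2308) = 0.4882
  p(1,0)=2/13: -0.1538 × log₂(0.1538) = 0.4155
  p(1,1)=3/13: -0.2308 × log₂(0.2308) = 0.4882
H(X,Y) = 1.9220 bits


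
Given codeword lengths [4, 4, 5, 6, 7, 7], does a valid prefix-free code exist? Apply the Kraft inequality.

Kraft inequality: Σ 2^(-l_i) ≤ 1 for prefix-free code
Calculating: 2^(-4) + 2^(-4) + 2^(-5) + 2^(-6) + 2^(-7) + 2^(-7)
= 0.0625 + 0.0625 + 0.03125 + 0.015625 + 0.0078125 + 0.0078125
= 0.1875
Since 0.1875 ≤ 1, prefix-free code exists


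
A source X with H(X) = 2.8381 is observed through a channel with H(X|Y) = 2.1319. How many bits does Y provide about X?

I(X;Y) = H(X) - H(X|Y)
I(X;Y) = 2.8381 - 2.1319 = 0.7062 bits


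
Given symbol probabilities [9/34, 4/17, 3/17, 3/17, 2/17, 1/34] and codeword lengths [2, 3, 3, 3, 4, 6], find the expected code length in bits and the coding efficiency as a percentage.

Average length L = Σ p_i × l_i = 2.9412 bits
Entropy H = 2.3948 bits
Efficiency η = H/L × 100% = 81.42%


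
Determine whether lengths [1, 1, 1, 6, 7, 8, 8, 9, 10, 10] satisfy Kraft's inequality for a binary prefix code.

Kraft inequality: Σ 2^(-l_i) ≤ 1 for prefix-free code
Calculating: 2^(-1) + 2^(-1) + 2^(-1) + 2^(-6) + 2^(-7) + 2^(-8) + 2^(-8) + 2^(-9) + 2^(-10) + 2^(-10)
= 0.5 + 0.5 + 0.5 + 0.015625 + 0.0078125 + 0.00390625 + 0.00390625 + 0.001953125 + 0.0009765625 + 0.0009765625
= 1.5352
Since 1.5352 > 1, prefix-free code does not exist


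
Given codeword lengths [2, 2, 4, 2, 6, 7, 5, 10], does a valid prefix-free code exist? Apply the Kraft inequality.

Kraft inequality: Σ 2^(-l_i) ≤ 1 for prefix-free code
Calculating: 2^(-2) + 2^(-2) + 2^(-4) + 2^(-2) + 2^(-6) + 2^(-7) + 2^(-5) + 2^(-10)
= 0.25 + 0.25 + 0.0625 + 0.25 + 0.015625 + 0.0078125 + 0.03125 + 0.0009765625
= 0.8682
Since 0.8682 ≤ 1, prefix-free code exists


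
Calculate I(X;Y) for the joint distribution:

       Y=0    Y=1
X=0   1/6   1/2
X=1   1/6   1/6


H(X) = 0.9183, H(Y) = 0.9183, H(X,Y) = 1.7925
I(X;Y) = H(X) + H(Y) - H(X,Y) = 0.0441 bits


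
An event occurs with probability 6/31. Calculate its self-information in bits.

Information content I(x) = -log₂(p(x))
I = -log₂(6/31) = -log₂(0.1935)
I = 2.3692 bits


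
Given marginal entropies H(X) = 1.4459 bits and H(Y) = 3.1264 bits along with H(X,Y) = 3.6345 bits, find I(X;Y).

I(X;Y) = H(X) + H(Y) - H(X,Y)
I(X;Y) = 1.4459 + 3.1264 - 3.6345 = 0.9378 bits
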